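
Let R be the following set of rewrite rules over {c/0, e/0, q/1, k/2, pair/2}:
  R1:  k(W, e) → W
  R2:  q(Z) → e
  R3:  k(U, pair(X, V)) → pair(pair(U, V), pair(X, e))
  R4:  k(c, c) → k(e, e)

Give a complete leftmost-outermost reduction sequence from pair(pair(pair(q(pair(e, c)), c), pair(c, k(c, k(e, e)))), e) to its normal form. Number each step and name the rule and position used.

pair(pair(pair(e, c), pair(c, c)), e)

1. pair(pair(pair(q(pair(e, c)), c), pair(c, k(c, k(e, e)))), e)  →  pair(pair(pair(e, c), pair(c, k(c, k(e, e)))), e)   [R2 at 1.1.1]
2. pair(pair(pair(e, c), pair(c, k(c, k(e, e)))), e)  →  pair(pair(pair(e, c), pair(c, k(c, e))), e)   [R1 at 1.2.2.2]
3. pair(pair(pair(e, c), pair(c, k(c, e))), e)  →  pair(pair(pair(e, c), pair(c, c)), e)   [R1 at 1.2.2]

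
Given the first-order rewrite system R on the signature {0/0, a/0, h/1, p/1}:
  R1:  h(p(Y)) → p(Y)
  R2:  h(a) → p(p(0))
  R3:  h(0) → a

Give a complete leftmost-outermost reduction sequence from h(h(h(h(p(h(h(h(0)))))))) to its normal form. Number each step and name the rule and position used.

p(p(p(0)))

1. h(h(h(h(p(h(h(h(0))))))))  →  h(h(h(p(h(h(h(0)))))))   [R1 at 1.1.1]
2. h(h(h(p(h(h(h(0)))))))  →  h(h(p(h(h(h(0))))))   [R1 at 1.1]
3. h(h(p(h(h(h(0))))))  →  h(p(h(h(h(0)))))   [R1 at 1]
4. h(p(h(h(h(0)))))  →  p(h(h(h(0))))   [R1 at ε]
5. p(h(h(h(0))))  →  p(h(h(a)))   [R3 at 1.1.1]
6. p(h(h(a)))  →  p(h(p(p(0))))   [R2 at 1.1]
7. p(h(p(p(0))))  →  p(p(p(0)))   [R1 at 1]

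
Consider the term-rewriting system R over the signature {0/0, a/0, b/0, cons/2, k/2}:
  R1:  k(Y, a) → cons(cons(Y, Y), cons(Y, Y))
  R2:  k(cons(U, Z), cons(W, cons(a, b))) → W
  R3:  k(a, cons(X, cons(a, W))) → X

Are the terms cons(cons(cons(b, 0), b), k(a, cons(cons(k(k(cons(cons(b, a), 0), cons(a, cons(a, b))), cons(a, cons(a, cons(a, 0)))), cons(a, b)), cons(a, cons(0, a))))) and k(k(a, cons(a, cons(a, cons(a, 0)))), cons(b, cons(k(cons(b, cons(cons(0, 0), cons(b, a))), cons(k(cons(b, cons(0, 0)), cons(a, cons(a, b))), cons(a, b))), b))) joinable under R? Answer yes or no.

no — NF(t₁) = cons(cons(cons(b, 0), b), cons(a, cons(a, b))), NF(t₂) = b

Reduce t₁ = cons(cons(cons(b, 0), b), k(a, cons(cons(k(k(cons(cons(b, a), 0), cons(a, cons(a, b))), cons(a, cons(a, cons(a, 0)))), cons(a, b)), cons(a, cons(0, a))))):
1. cons(cons(cons(b, 0), b), k(a, cons(cons(k(k(cons(cons(b, a), 0), cons(a, cons(a, b))), cons(a, cons(a, cons(a, 0)))), cons(a, b)), cons(a, cons(0, a)))))  →  cons(cons(cons(b, 0), b), cons(k(k(cons(cons(b, a), 0), cons(a, cons(a, b))), cons(a, cons(a, cons(a, 0)))), cons(a, b)))   [R3 at 2]
2. cons(cons(cons(b, 0), b), cons(k(k(cons(cons(b, a), 0), cons(a, cons(a, b))), cons(a, cons(a, cons(a, 0)))), cons(a, b)))  →  cons(cons(cons(b, 0), b), cons(k(a, cons(a, cons(a, cons(a, 0)))), cons(a, b)))   [R2 at 2.1.1]
3. cons(cons(cons(b, 0), b), cons(k(a, cons(a, cons(a, cons(a, 0)))), cons(a, b)))  →  cons(cons(cons(b, 0), b), cons(a, cons(a, b)))   [R3 at 2.1]

Reduce t₂ = k(k(a, cons(a, cons(a, cons(a, 0)))), cons(b, cons(k(cons(b, cons(cons(0, 0), cons(b, a))), cons(k(cons(b, cons(0, 0)), cons(a, cons(a, b))), cons(a, b))), b))):
1. k(k(a, cons(a, cons(a, cons(a, 0)))), cons(b, cons(k(cons(b, cons(cons(0, 0), cons(b, a))), cons(k(cons(b, cons(0, 0)), cons(a, cons(a, b))), cons(a, b))), b)))  →  k(a, cons(b, cons(k(cons(b, cons(cons(0, 0), cons(b, a))), cons(k(cons(b, cons(0, 0)), cons(a, cons(a, b))), cons(a, b))), b)))   [R3 at 1]
2. k(a, cons(b, cons(k(cons(b, cons(cons(0, 0), cons(b, a))), cons(k(cons(b, cons(0, 0)), cons(a, cons(a, b))), cons(a, b))), b)))  →  k(a, cons(b, cons(k(cons(b, cons(0, 0)), cons(a, cons(a, b))), b)))   [R2 at 2.2.1]
3. k(a, cons(b, cons(k(cons(b, cons(0, 0)), cons(a, cons(a, b))), b)))  →  k(a, cons(b, cons(a, b)))   [R2 at 2.2.1]
4. k(a, cons(b, cons(a, b)))  →  b   [R3 at ε]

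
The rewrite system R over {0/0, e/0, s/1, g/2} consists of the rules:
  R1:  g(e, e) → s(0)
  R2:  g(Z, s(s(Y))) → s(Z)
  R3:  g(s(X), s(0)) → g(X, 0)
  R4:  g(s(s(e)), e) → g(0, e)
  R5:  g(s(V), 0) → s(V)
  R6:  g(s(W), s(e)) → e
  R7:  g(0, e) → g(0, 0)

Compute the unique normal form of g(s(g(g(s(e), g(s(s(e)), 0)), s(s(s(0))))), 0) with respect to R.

s(s(s(s(e))))

1. g(s(g(g(s(e), g(s(s(e)), 0)), s(s(s(0))))), 0)  →  s(g(g(s(e), g(s(s(e)), 0)), s(s(s(0)))))   [R5 at ε]
2. s(g(g(s(e), g(s(s(e)), 0)), s(s(s(0)))))  →  s(s(g(s(e), g(s(s(e)), 0))))   [R2 at 1]
3. s(s(g(s(e), g(s(s(e)), 0))))  →  s(s(g(s(e), s(s(e)))))   [R5 at 1.1.2]
4. s(s(g(s(e), s(s(e)))))  →  s(s(s(s(e))))   [R2 at 1.1]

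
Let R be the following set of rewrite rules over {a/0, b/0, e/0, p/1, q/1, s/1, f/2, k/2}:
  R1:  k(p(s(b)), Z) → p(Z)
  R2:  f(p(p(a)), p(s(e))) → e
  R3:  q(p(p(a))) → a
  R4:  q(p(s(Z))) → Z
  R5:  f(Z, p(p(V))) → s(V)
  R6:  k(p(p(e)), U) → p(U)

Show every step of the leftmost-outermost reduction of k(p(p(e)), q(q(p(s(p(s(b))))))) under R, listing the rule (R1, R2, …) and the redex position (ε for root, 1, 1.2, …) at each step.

p(b)

1. k(p(p(e)), q(q(p(s(p(s(b)))))))  →  p(q(q(p(s(p(s(b)))))))   [R6 at ε]
2. p(q(q(p(s(p(s(b)))))))  →  p(q(p(s(b))))   [R4 at 1.1]
3. p(q(p(s(b))))  →  p(b)   [R4 at 1]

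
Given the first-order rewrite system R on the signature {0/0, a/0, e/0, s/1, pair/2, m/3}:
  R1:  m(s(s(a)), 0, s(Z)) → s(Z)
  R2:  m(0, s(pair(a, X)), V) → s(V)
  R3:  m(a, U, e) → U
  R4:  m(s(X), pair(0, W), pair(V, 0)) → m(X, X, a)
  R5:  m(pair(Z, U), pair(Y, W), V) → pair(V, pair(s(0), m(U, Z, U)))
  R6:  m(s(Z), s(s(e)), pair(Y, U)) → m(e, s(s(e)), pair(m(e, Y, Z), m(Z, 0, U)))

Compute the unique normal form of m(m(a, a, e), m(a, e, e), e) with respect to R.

1. m(m(a, a, e), m(a, e, e), e)  →  m(a, m(a, e, e), e)   [R3 at 1]
2. m(a, m(a, e, e), e)  →  m(a, e, e)   [R3 at ε]
3. m(a, e, e)  →  e   [R3 at ε]

e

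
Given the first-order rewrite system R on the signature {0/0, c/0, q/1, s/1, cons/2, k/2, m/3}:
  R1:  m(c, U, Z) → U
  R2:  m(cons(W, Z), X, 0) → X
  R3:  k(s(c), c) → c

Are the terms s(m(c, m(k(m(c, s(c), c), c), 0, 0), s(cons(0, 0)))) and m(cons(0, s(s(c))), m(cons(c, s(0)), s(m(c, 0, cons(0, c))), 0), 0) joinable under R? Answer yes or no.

Reduce t₁ = s(m(c, m(k(m(c, s(c), c), c), 0, 0), s(cons(0, 0)))):
1. s(m(c, m(k(m(c, s(c), c), c), 0, 0), s(cons(0, 0))))  →  s(m(k(m(c, s(c), c), c), 0, 0))   [R1 at 1]
2. s(m(k(m(c, s(c), c), c), 0, 0))  →  s(m(k(s(c), c), 0, 0))   [R1 at 1.1.1]
3. s(m(k(s(c), c), 0, 0))  →  s(m(c, 0, 0))   [R3 at 1.1]
4. s(m(c, 0, 0))  →  s(0)   [R1 at 1]

Reduce t₂ = m(cons(0, s(s(c))), m(cons(c, s(0)), s(m(c, 0, cons(0, c))), 0), 0):
1. m(cons(0, s(s(c))), m(cons(c, s(0)), s(m(c, 0, cons(0, c))), 0), 0)  →  m(cons(c, s(0)), s(m(c, 0, cons(0, c))), 0)   [R2 at ε]
2. m(cons(c, s(0)), s(m(c, 0, cons(0, c))), 0)  →  s(m(c, 0, cons(0, c)))   [R2 at ε]
3. s(m(c, 0, cons(0, c)))  →  s(0)   [R1 at 1]

yes — NF(t₁) = s(0), NF(t₂) = s(0)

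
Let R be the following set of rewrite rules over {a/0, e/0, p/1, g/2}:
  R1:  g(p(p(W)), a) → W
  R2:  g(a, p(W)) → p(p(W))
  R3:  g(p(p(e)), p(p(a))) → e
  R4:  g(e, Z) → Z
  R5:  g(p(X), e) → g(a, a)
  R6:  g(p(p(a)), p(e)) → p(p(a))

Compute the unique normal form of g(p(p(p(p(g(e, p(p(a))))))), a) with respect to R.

p(p(p(p(a))))

1. g(p(p(p(p(g(e, p(p(a))))))), a)  →  p(p(g(e, p(p(a)))))   [R1 at ε]
2. p(p(g(e, p(p(a)))))  →  p(p(p(p(a))))   [R4 at 1.1]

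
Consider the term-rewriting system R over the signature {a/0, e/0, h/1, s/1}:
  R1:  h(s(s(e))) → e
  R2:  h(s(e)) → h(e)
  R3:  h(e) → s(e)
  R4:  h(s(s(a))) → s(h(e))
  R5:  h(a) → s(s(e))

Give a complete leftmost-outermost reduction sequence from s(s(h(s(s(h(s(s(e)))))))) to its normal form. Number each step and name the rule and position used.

s(s(e))

1. s(s(h(s(s(h(s(s(e))))))))  →  s(s(h(s(s(e)))))   [R1 at 1.1.1.1.1]
2. s(s(h(s(s(e)))))  →  s(s(e))   [R1 at 1.1]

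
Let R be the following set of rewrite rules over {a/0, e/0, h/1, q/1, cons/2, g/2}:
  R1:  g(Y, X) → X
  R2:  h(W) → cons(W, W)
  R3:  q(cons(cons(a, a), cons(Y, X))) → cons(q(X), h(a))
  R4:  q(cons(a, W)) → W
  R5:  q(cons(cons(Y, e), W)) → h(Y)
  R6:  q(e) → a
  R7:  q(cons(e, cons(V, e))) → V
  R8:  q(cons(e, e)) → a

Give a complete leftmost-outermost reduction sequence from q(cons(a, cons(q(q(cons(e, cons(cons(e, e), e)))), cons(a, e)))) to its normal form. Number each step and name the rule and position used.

cons(a, cons(a, e))

1. q(cons(a, cons(q(q(cons(e, cons(cons(e, e), e)))), cons(a, e))))  →  cons(q(q(cons(e, cons(cons(e, e), e)))), cons(a, e))   [R4 at ε]
2. cons(q(q(cons(e, cons(cons(e, e), e)))), cons(a, e))  →  cons(q(cons(e, e)), cons(a, e))   [R7 at 1.1]
3. cons(q(cons(e, e)), cons(a, e))  →  cons(a, cons(a, e))   [R8 at 1]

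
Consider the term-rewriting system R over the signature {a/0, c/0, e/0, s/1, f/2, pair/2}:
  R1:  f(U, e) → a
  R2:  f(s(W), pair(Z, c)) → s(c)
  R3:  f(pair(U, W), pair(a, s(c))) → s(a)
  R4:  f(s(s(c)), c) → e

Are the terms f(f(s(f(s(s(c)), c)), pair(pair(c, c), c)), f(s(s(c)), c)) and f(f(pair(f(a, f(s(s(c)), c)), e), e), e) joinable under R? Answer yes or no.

yes — NF(t₁) = a, NF(t₂) = a

Reduce t₁ = f(f(s(f(s(s(c)), c)), pair(pair(c, c), c)), f(s(s(c)), c)):
1. f(f(s(f(s(s(c)), c)), pair(pair(c, c), c)), f(s(s(c)), c))  →  f(s(c), f(s(s(c)), c))   [R2 at 1]
2. f(s(c), f(s(s(c)), c))  →  f(s(c), e)   [R4 at 2]
3. f(s(c), e)  →  a   [R1 at ε]

Reduce t₂ = f(f(pair(f(a, f(s(s(c)), c)), e), e), e):
1. f(f(pair(f(a, f(s(s(c)), c)), e), e), e)  →  a   [R1 at ε]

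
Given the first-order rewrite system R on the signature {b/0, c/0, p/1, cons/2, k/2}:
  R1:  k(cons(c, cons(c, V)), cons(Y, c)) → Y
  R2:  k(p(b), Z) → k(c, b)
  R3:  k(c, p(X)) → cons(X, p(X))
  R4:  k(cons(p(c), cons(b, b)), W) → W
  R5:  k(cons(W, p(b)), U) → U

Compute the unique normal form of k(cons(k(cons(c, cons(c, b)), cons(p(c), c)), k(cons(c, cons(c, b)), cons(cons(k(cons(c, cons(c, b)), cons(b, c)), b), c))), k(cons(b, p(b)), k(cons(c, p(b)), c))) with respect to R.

1. k(cons(k(cons(c, cons(c, b)), cons(p(c), c)), k(cons(c, cons(c, b)), cons(cons(k(cons(c, cons(c, b)), cons(b, c)), b), c))), k(cons(b, p(b)), k(cons(c, p(b)), c)))  →  k(cons(p(c), k(cons(c, cons(c, b)), cons(cons(k(cons(c, cons(c, b)), cons(b, c)), b), c))), k(cons(b, p(b)), k(cons(c, p(b)), c)))   [R1 at 1.1]
2. k(cons(p(c), k(cons(c, cons(c, b)), cons(cons(k(cons(c, cons(c, b)), cons(b, c)), b), c))), k(cons(b, p(b)), k(cons(c, p(b)), c)))  →  k(cons(p(c), cons(k(cons(c, cons(c, b)), cons(b, c)), b)), k(cons(b, p(b)), k(cons(c, p(b)), c)))   [R1 at 1.2]
3. k(cons(p(c), cons(k(cons(c, cons(c, b)), cons(b, c)), b)), k(cons(b, p(b)), k(cons(c, p(b)), c)))  →  k(cons(p(c), cons(b, b)), k(cons(b, p(b)), k(cons(c, p(b)), c)))   [R1 at 1.2.1]
4. k(cons(p(c), cons(b, b)), k(cons(b, p(b)), k(cons(c, p(b)), c)))  →  k(cons(b, p(b)), k(cons(c, p(b)), c))   [R4 at ε]
5. k(cons(b, p(b)), k(cons(c, p(b)), c))  →  k(cons(c, p(b)), c)   [R5 at ε]
6. k(cons(c, p(b)), c)  →  c   [R5 at ε]

c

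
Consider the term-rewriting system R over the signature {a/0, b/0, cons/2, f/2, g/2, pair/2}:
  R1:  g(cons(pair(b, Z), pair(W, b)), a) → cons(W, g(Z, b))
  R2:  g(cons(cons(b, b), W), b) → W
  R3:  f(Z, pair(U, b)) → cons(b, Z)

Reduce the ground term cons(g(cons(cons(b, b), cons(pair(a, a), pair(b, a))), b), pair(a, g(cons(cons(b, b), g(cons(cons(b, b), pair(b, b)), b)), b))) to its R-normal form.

cons(cons(pair(a, a), pair(b, a)), pair(a, pair(b, b)))

1. cons(g(cons(cons(b, b), cons(pair(a, a), pair(b, a))), b), pair(a, g(cons(cons(b, b), g(cons(cons(b, b), pair(b, b)), b)), b)))  →  cons(cons(pair(a, a), pair(b, a)), pair(a, g(cons(cons(b, b), g(cons(cons(b, b), pair(b, b)), b)), b)))   [R2 at 1]
2. cons(cons(pair(a, a), pair(b, a)), pair(a, g(cons(cons(b, b), g(cons(cons(b, b), pair(b, b)), b)), b)))  →  cons(cons(pair(a, a), pair(b, a)), pair(a, g(cons(cons(b, b), pair(b, b)), b)))   [R2 at 2.2]
3. cons(cons(pair(a, a), pair(b, a)), pair(a, g(cons(cons(b, b), pair(b, b)), b)))  →  cons(cons(pair(a, a), pair(b, a)), pair(a, pair(b, b)))   [R2 at 2.2]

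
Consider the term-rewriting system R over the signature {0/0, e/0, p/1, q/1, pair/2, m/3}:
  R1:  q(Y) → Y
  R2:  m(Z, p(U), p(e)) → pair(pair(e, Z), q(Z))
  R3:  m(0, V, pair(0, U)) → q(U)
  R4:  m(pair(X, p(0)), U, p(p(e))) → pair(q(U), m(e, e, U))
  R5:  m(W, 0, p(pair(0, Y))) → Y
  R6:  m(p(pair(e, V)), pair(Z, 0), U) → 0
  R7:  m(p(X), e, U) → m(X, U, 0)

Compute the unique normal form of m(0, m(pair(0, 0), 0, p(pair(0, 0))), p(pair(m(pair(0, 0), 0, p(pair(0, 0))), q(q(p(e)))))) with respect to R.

1. m(0, m(pair(0, 0), 0, p(pair(0, 0))), p(pair(m(pair(0, 0), 0, p(pair(0, 0))), q(q(p(e))))))  →  m(0, 0, p(pair(m(pair(0, 0), 0, p(pair(0, 0))), q(q(p(e))))))   [R5 at 2]
2. m(0, 0, p(pair(m(pair(0, 0), 0, p(pair(0, 0))), q(q(p(e))))))  →  m(0, 0, p(pair(0, q(q(p(e))))))   [R5 at 3.1.1]
3. m(0, 0, p(pair(0, q(q(p(e))))))  →  q(q(p(e)))   [R5 at ε]
4. q(q(p(e)))  →  q(p(e))   [R1 at ε]
5. q(p(e))  →  p(e)   [R1 at ε]

p(e)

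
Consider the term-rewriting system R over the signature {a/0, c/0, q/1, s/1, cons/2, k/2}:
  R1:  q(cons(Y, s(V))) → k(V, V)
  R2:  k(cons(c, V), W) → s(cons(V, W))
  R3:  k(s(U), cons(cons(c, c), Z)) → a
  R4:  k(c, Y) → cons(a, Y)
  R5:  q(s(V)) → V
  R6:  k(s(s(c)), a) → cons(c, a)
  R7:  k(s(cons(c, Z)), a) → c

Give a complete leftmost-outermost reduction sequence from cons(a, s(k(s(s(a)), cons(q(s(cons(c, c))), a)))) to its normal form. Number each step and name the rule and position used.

1. cons(a, s(k(s(s(a)), cons(q(s(cons(c, c))), a))))  →  cons(a, s(k(s(s(a)), cons(cons(c, c), a))))   [R5 at 2.1.2.1]
2. cons(a, s(k(s(s(a)), cons(cons(c, c), a))))  →  cons(a, s(a))   [R3 at 2.1]

cons(a, s(a))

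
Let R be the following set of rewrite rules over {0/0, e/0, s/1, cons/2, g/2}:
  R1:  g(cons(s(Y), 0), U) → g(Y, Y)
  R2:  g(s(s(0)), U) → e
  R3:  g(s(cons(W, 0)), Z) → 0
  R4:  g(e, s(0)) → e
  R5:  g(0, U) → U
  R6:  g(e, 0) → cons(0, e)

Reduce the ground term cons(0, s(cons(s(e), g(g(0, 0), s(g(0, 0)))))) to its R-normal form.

1. cons(0, s(cons(s(e), g(g(0, 0), s(g(0, 0))))))  →  cons(0, s(cons(s(e), g(0, s(g(0, 0))))))   [R5 at 2.1.2.1]
2. cons(0, s(cons(s(e), g(0, s(g(0, 0))))))  →  cons(0, s(cons(s(e), s(g(0, 0)))))   [R5 at 2.1.2]
3. cons(0, s(cons(s(e), s(g(0, 0)))))  →  cons(0, s(cons(s(e), s(0))))   [R5 at 2.1.2.1]

cons(0, s(cons(s(e), s(0))))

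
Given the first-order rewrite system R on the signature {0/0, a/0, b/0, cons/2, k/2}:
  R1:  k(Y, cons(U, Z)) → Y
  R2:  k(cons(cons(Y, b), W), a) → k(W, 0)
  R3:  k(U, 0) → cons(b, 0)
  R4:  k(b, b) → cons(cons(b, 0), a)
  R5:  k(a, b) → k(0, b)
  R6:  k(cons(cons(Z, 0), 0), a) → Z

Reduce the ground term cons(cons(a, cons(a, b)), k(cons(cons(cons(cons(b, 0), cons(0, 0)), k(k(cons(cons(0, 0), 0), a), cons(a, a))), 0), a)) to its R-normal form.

1. cons(cons(a, cons(a, b)), k(cons(cons(cons(cons(b, 0), cons(0, 0)), k(k(cons(cons(0, 0), 0), a), cons(a, a))), 0), a))  →  cons(cons(a, cons(a, b)), k(cons(cons(cons(cons(b, 0), cons(0, 0)), k(cons(cons(0, 0), 0), a)), 0), a))   [R1 at 2.1.1.2]
2. cons(cons(a, cons(a, b)), k(cons(cons(cons(cons(b, 0), cons(0, 0)), k(cons(cons(0, 0), 0), a)), 0), a))  →  cons(cons(a, cons(a, b)), k(cons(cons(cons(cons(b, 0), cons(0, 0)), 0), 0), a))   [R6 at 2.1.1.2]
3. cons(cons(a, cons(a, b)), k(cons(cons(cons(cons(b, 0), cons(0, 0)), 0), 0), a))  →  cons(cons(a, cons(a, b)), cons(cons(b, 0), cons(0, 0)))   [R6 at 2]

cons(cons(a, cons(a, b)), cons(cons(b, 0), cons(0, 0)))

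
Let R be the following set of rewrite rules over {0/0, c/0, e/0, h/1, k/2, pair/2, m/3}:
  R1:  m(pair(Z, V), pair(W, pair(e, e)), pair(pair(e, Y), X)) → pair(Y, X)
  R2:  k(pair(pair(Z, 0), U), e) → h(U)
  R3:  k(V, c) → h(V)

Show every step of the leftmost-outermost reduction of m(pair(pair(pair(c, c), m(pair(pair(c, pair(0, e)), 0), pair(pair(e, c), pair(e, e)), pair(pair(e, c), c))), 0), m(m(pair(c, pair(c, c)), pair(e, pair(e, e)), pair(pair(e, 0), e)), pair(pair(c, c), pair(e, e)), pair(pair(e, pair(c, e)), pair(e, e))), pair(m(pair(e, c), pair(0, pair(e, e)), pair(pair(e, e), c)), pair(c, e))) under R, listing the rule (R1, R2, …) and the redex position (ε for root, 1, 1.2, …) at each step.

1. m(pair(pair(pair(c, c), m(pair(pair(c, pair(0, e)), 0), pair(pair(e, c), pair(e, e)), pair(pair(e, c), c))), 0), m(m(pair(c, pair(c, c)), pair(e, pair(e, e)), pair(pair(e, 0), e)), pair(pair(c, c), pair(e, e)), pair(pair(e, pair(c, e)), pair(e, e))), pair(m(pair(e, c), pair(0, pair(e, e)), pair(pair(e, e), c)), pair(c, e)))  →  m(pair(pair(pair(c, c), pair(c, c)), 0), m(m(pair(c, pair(c, c)), pair(e, pair(e, e)), pair(pair(e, 0), e)), pair(pair(c, c), pair(e, e)), pair(pair(e, pair(c, e)), pair(e, e))), pair(m(pair(e, c), pair(0, pair(e, e)), pair(pair(e, e), c)), pair(c, e)))   [R1 at 1.1.2]
2. m(pair(pair(pair(c, c), pair(c, c)), 0), m(m(pair(c, pair(c, c)), pair(e, pair(e, e)), pair(pair(e, 0), e)), pair(pair(c, c), pair(e, e)), pair(pair(e, pair(c, e)), pair(e, e))), pair(m(pair(e, c), pair(0, pair(e, e)), pair(pair(e, e), c)), pair(c, e)))  →  m(pair(pair(pair(c, c), pair(c, c)), 0), m(pair(0, e), pair(pair(c, c), pair(e, e)), pair(pair(e, pair(c, e)), pair(e, e))), pair(m(pair(e, c), pair(0, pair(e, e)), pair(pair(e, e), c)), pair(c, e)))   [R1 at 2.1]
3. m(pair(pair(pair(c, c), pair(c, c)), 0), m(pair(0, e), pair(pair(c, c), pair(e, e)), pair(pair(e, pair(c, e)), pair(e, e))), pair(m(pair(e, c), pair(0, pair(e, e)), pair(pair(e, e), c)), pair(c, e)))  →  m(pair(pair(pair(c, c), pair(c, c)), 0), pair(pair(c, e), pair(e, e)), pair(m(pair(e, c), pair(0, pair(e, e)), pair(pair(e, e), c)), pair(c, e)))   [R1 at 2]
4. m(pair(pair(pair(c, c), pair(c, c)), 0), pair(pair(c, e), pair(e, e)), pair(m(pair(e, c), pair(0, pair(e, e)), pair(pair(e, e), c)), pair(c, e)))  →  m(pair(pair(pair(c, c), pair(c, c)), 0), pair(pair(c, e), pair(e, e)), pair(pair(e, c), pair(c, e)))   [R1 at 3.1]
5. m(pair(pair(pair(c, c), pair(c, c)), 0), pair(pair(c, e), pair(e, e)), pair(pair(e, c), pair(c, e)))  →  pair(c, pair(c, e))   [R1 at ε]

pair(c, pair(c, e))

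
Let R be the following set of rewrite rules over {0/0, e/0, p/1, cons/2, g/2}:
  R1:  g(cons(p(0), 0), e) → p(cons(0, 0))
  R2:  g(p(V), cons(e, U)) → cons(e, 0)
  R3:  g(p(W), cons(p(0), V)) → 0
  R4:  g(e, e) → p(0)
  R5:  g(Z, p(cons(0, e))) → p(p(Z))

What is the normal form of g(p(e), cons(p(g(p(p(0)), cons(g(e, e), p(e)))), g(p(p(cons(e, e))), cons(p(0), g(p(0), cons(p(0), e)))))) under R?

1. g(p(e), cons(p(g(p(p(0)), cons(g(e, e), p(e)))), g(p(p(cons(e, e))), cons(p(0), g(p(0), cons(p(0), e))))))  →  g(p(e), cons(p(g(p(p(0)), cons(p(0), p(e)))), g(p(p(cons(e, e))), cons(p(0), g(p(0), cons(p(0), e))))))   [R4 at 2.1.1.2.1]
2. g(p(e), cons(p(g(p(p(0)), cons(p(0), p(e)))), g(p(p(cons(e, e))), cons(p(0), g(p(0), cons(p(0), e))))))  →  g(p(e), cons(p(0), g(p(p(cons(e, e))), cons(p(0), g(p(0), cons(p(0), e))))))   [R3 at 2.1.1]
3. g(p(e), cons(p(0), g(p(p(cons(e, e))), cons(p(0), g(p(0), cons(p(0), e))))))  →  0   [R3 at ε]

0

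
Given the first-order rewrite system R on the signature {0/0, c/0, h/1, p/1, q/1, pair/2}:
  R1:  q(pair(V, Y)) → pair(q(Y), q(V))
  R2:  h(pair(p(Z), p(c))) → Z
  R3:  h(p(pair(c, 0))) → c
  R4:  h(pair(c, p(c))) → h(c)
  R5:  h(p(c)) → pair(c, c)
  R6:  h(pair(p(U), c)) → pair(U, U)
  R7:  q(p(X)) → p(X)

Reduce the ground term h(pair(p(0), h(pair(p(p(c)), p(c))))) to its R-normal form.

0

1. h(pair(p(0), h(pair(p(p(c)), p(c)))))  →  h(pair(p(0), p(c)))   [R2 at 1.2]
2. h(pair(p(0), p(c)))  →  0   [R2 at ε]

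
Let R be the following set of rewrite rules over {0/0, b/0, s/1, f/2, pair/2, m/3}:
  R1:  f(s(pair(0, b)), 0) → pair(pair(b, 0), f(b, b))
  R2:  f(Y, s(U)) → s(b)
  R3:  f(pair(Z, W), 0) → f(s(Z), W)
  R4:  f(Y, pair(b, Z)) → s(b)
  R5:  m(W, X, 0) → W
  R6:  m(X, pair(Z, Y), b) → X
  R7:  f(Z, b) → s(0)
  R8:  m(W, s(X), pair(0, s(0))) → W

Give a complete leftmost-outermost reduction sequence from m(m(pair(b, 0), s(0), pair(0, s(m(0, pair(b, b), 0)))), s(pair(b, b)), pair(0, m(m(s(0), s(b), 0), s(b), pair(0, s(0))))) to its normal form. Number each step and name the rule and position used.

1. m(m(pair(b, 0), s(0), pair(0, s(m(0, pair(b, b), 0)))), s(pair(b, b)), pair(0, m(m(s(0), s(b), 0), s(b), pair(0, s(0)))))  →  m(m(pair(b, 0), s(0), pair(0, s(0))), s(pair(b, b)), pair(0, m(m(s(0), s(b), 0), s(b), pair(0, s(0)))))   [R5 at 1.3.2.1]
2. m(m(pair(b, 0), s(0), pair(0, s(0))), s(pair(b, b)), pair(0, m(m(s(0), s(b), 0), s(b), pair(0, s(0)))))  →  m(pair(b, 0), s(pair(b, b)), pair(0, m(m(s(0), s(b), 0), s(b), pair(0, s(0)))))   [R8 at 1]
3. m(pair(b, 0), s(pair(b, b)), pair(0, m(m(s(0), s(b), 0), s(b), pair(0, s(0)))))  →  m(pair(b, 0), s(pair(b, b)), pair(0, m(s(0), s(b), 0)))   [R8 at 3.2]
4. m(pair(b, 0), s(pair(b, b)), pair(0, m(s(0), s(b), 0)))  →  m(pair(b, 0), s(pair(b, b)), pair(0, s(0)))   [R5 at 3.2]
5. m(pair(b, 0), s(pair(b, b)), pair(0, s(0)))  →  pair(b, 0)   [R8 at ε]

pair(b, 0)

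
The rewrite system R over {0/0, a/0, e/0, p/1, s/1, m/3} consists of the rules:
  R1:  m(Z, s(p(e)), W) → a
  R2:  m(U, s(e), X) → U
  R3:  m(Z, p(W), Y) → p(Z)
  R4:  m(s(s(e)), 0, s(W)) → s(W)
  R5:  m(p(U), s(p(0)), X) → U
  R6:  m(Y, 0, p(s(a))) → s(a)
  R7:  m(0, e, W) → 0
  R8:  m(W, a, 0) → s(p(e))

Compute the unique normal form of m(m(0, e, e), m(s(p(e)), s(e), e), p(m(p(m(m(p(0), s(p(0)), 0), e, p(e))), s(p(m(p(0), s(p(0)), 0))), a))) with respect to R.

1. m(m(0, e, e), m(s(p(e)), s(e), e), p(m(p(m(m(p(0), s(p(0)), 0), e, p(e))), s(p(m(p(0), s(p(0)), 0))), a)))  →  m(0, m(s(p(e)), s(e), e), p(m(p(m(m(p(0), s(p(0)), 0), e, p(e))), s(p(m(p(0), s(p(0)), 0))), a)))   [R7 at 1]
2. m(0, m(s(p(e)), s(e), e), p(m(p(m(m(p(0), s(p(0)), 0), e, p(e))), s(p(m(p(0), s(p(0)), 0))), a)))  →  m(0, s(p(e)), p(m(p(m(m(p(0), s(p(0)), 0), e, p(e))), s(p(m(p(0), s(p(0)), 0))), a)))   [R2 at 2]
3. m(0, s(p(e)), p(m(p(m(m(p(0), s(p(0)), 0), e, p(e))), s(p(m(p(0), s(p(0)), 0))), a)))  →  a   [R1 at ε]

a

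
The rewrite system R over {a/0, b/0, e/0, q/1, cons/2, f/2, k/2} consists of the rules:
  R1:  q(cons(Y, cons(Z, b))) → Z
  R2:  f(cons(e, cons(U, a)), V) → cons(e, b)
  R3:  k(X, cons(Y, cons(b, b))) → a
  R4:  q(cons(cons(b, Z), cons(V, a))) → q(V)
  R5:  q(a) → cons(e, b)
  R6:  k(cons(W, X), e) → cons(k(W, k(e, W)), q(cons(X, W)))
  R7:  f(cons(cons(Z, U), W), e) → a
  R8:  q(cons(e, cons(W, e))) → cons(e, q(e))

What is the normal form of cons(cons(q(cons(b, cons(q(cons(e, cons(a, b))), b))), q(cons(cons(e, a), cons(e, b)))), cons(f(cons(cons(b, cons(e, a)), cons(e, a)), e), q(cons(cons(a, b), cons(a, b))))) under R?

cons(cons(a, e), cons(a, a))

1. cons(cons(q(cons(b, cons(q(cons(e, cons(a, b))), b))), q(cons(cons(e, a), cons(e, b)))), cons(f(cons(cons(b, cons(e, a)), cons(e, a)), e), q(cons(cons(a, b), cons(a, b)))))  →  cons(cons(q(cons(e, cons(a, b))), q(cons(cons(e, a), cons(e, b)))), cons(f(cons(cons(b, cons(e, a)), cons(e, a)), e), q(cons(cons(a, b), cons(a, b)))))   [R1 at 1.1]
2. cons(cons(q(cons(e, cons(a, b))), q(cons(cons(e, a), cons(e, b)))), cons(f(cons(cons(b, cons(e, a)), cons(e, a)), e), q(cons(cons(a, b), cons(a, b)))))  →  cons(cons(a, q(cons(cons(e, a), cons(e, b)))), cons(f(cons(cons(b, cons(e, a)), cons(e, a)), e), q(cons(cons(a, b), cons(a, b)))))   [R1 at 1.1]
3. cons(cons(a, q(cons(cons(e, a), cons(e, b)))), cons(f(cons(cons(b, cons(e, a)), cons(e, a)), e), q(cons(cons(a, b), cons(a, b)))))  →  cons(cons(a, e), cons(f(cons(cons(b, cons(e, a)), cons(e, a)), e), q(cons(cons(a, b), cons(a, b)))))   [R1 at 1.2]
4. cons(cons(a, e), cons(f(cons(cons(b, cons(e, a)), cons(e, a)), e), q(cons(cons(a, b), cons(a, b)))))  →  cons(cons(a, e), cons(a, q(cons(cons(a, b), cons(a, b)))))   [R7 at 2.1]
5. cons(cons(a, e), cons(a, q(cons(cons(a, b), cons(a, b)))))  →  cons(cons(a, e), cons(a, a))   [R1 at 2.2]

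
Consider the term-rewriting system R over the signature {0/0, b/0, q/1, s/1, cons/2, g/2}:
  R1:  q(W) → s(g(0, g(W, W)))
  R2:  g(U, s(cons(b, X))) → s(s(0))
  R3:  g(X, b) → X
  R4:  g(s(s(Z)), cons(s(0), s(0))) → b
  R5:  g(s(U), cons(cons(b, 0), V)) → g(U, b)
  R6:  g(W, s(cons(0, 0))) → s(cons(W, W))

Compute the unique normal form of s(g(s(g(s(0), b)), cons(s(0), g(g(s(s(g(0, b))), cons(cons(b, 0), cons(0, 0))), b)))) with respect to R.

1. s(g(s(g(s(0), b)), cons(s(0), g(g(s(s(g(0, b))), cons(cons(b, 0), cons(0, 0))), b))))  →  s(g(s(s(0)), cons(s(0), g(g(s(s(g(0, b))), cons(cons(b, 0), cons(0, 0))), b))))   [R3 at 1.1.1]
2. s(g(s(s(0)), cons(s(0), g(g(s(s(g(0, b))), cons(cons(b, 0), cons(0, 0))), b))))  →  s(g(s(s(0)), cons(s(0), g(s(s(g(0, b))), cons(cons(b, 0), cons(0, 0))))))   [R3 at 1.2.2]
3. s(g(s(s(0)), cons(s(0), g(s(s(g(0, b))), cons(cons(b, 0), cons(0, 0))))))  →  s(g(s(s(0)), cons(s(0), g(s(g(0, b)), b))))   [R5 at 1.2.2]
4. s(g(s(s(0)), cons(s(0), g(s(g(0, b)), b))))  →  s(g(s(s(0)), cons(s(0), s(g(0, b)))))   [R3 at 1.2.2]
5. s(g(s(s(0)), cons(s(0), s(g(0, b)))))  →  s(g(s(s(0)), cons(s(0), s(0))))   [R3 at 1.2.2.1]
6. s(g(s(s(0)), cons(s(0), s(0))))  →  s(b)   [R4 at 1]

s(b)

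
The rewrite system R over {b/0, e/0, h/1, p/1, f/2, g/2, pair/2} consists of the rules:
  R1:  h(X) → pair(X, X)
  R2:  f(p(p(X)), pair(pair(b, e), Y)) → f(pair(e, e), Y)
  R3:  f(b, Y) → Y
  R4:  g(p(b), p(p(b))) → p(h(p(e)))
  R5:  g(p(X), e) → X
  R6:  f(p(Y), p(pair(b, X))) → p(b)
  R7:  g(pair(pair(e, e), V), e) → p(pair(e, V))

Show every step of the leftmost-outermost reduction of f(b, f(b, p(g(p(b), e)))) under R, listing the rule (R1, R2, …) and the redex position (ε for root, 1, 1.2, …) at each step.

p(b)

1. f(b, f(b, p(g(p(b), e))))  →  f(b, p(g(p(b), e)))   [R3 at ε]
2. f(b, p(g(p(b), e)))  →  p(g(p(b), e))   [R3 at ε]
3. p(g(p(b), e))  →  p(b)   [R5 at 1]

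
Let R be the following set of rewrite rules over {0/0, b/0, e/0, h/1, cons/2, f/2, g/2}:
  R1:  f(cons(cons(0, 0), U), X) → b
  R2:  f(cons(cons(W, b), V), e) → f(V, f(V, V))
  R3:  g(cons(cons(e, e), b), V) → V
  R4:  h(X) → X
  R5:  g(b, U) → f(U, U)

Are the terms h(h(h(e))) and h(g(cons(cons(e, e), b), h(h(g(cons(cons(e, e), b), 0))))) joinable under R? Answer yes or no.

no — NF(t₁) = e, NF(t₂) = 0

Reduce t₁ = h(h(h(e))):
1. h(h(h(e)))  →  h(h(e))   [R4 at ε]
2. h(h(e))  →  h(e)   [R4 at ε]
3. h(e)  →  e   [R4 at ε]

Reduce t₂ = h(g(cons(cons(e, e), b), h(h(g(cons(cons(e, e), b), 0))))):
1. h(g(cons(cons(e, e), b), h(h(g(cons(cons(e, e), b), 0)))))  →  g(cons(cons(e, e), b), h(h(g(cons(cons(e, e), b), 0))))   [R4 at ε]
2. g(cons(cons(e, e), b), h(h(g(cons(cons(e, e), b), 0))))  →  h(h(g(cons(cons(e, e), b), 0)))   [R3 at ε]
3. h(h(g(cons(cons(e, e), b), 0)))  →  h(g(cons(cons(e, e), b), 0))   [R4 at ε]
4. h(g(cons(cons(e, e), b), 0))  →  g(cons(cons(e, e), b), 0)   [R4 at ε]
5. g(cons(cons(e, e), b), 0)  →  0   [R3 at ε]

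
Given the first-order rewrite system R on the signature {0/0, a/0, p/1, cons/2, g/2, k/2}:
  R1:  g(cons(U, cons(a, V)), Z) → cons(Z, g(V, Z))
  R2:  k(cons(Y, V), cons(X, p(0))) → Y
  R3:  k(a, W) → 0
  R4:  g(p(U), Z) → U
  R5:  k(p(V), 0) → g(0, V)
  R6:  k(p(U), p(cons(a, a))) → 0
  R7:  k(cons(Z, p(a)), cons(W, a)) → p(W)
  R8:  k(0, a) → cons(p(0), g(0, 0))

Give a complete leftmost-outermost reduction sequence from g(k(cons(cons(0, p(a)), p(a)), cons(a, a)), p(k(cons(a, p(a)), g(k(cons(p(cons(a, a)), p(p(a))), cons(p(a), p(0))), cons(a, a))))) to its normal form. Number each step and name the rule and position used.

1. g(k(cons(cons(0, p(a)), p(a)), cons(a, a)), p(k(cons(a, p(a)), g(k(cons(p(cons(a, a)), p(p(a))), cons(p(a), p(0))), cons(a, a)))))  →  g(p(a), p(k(cons(a, p(a)), g(k(cons(p(cons(a, a)), p(p(a))), cons(p(a), p(0))), cons(a, a)))))   [R7 at 1]
2. g(p(a), p(k(cons(a, p(a)), g(k(cons(p(cons(a, a)), p(p(a))), cons(p(a), p(0))), cons(a, a)))))  →  a   [R4 at ε]

a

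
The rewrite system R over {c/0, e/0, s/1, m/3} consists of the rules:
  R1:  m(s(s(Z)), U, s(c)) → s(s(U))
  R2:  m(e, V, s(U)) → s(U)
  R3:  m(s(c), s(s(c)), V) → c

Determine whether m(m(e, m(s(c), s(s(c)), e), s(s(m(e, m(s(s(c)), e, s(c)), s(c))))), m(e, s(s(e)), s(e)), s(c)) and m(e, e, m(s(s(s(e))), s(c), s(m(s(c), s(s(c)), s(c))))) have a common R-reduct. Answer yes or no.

Reduce t₁ = m(m(e, m(s(c), s(s(c)), e), s(s(m(e, m(s(s(c)), e, s(c)), s(c))))), m(e, s(s(e)), s(e)), s(c)):
1. m(m(e, m(s(c), s(s(c)), e), s(s(m(e, m(s(s(c)), e, s(c)), s(c))))), m(e, s(s(e)), s(e)), s(c))  →  m(s(s(m(e, m(s(s(c)), e, s(c)), s(c)))), m(e, s(s(e)), s(e)), s(c))   [R2 at 1]
2. m(s(s(m(e, m(s(s(c)), e, s(c)), s(c)))), m(e, s(s(e)), s(e)), s(c))  →  s(s(m(e, s(s(e)), s(e))))   [R1 at ε]
3. s(s(m(e, s(s(e)), s(e))))  →  s(s(s(e)))   [R2 at 1.1]

Reduce t₂ = m(e, e, m(s(s(s(e))), s(c), s(m(s(c), s(s(c)), s(c))))):
1. m(e, e, m(s(s(s(e))), s(c), s(m(s(c), s(s(c)), s(c)))))  →  m(e, e, m(s(s(s(e))), s(c), s(c)))   [R3 at 3.3.1]
2. m(e, e, m(s(s(s(e))), s(c), s(c)))  →  m(e, e, s(s(s(c))))   [R1 at 3]
3. m(e, e, s(s(s(c))))  →  s(s(s(c)))   [R2 at ε]

no — NF(t₁) = s(s(s(e))), NF(t₂) = s(s(s(c)))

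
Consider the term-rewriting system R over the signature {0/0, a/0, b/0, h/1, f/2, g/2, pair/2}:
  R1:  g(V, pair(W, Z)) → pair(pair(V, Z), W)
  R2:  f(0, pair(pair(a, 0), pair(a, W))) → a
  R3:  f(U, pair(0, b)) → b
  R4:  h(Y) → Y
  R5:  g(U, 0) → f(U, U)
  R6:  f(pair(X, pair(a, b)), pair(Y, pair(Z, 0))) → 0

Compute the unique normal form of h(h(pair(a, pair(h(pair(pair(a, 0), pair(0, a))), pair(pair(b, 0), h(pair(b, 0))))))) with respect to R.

pair(a, pair(pair(pair(a, 0), pair(0, a)), pair(pair(b, 0), pair(b, 0))))

1. h(h(pair(a, pair(h(pair(pair(a, 0), pair(0, a))), pair(pair(b, 0), h(pair(b, 0)))))))  →  h(pair(a, pair(h(pair(pair(a, 0), pair(0, a))), pair(pair(b, 0), h(pair(b, 0))))))   [R4 at ε]
2. h(pair(a, pair(h(pair(pair(a, 0), pair(0, a))), pair(pair(b, 0), h(pair(b, 0))))))  →  pair(a, pair(h(pair(pair(a, 0), pair(0, a))), pair(pair(b, 0), h(pair(b, 0)))))   [R4 at ε]
3. pair(a, pair(h(pair(pair(a, 0), pair(0, a))), pair(pair(b, 0), h(pair(b, 0)))))  →  pair(a, pair(pair(pair(a, 0), pair(0, a)), pair(pair(b, 0), h(pair(b, 0)))))   [R4 at 2.1]
4. pair(a, pair(pair(pair(a, 0), pair(0, a)), pair(pair(b, 0), h(pair(b, 0)))))  →  pair(a, pair(pair(pair(a, 0), pair(0, a)), pair(pair(b, 0), pair(b, 0))))   [R4 at 2.2.2]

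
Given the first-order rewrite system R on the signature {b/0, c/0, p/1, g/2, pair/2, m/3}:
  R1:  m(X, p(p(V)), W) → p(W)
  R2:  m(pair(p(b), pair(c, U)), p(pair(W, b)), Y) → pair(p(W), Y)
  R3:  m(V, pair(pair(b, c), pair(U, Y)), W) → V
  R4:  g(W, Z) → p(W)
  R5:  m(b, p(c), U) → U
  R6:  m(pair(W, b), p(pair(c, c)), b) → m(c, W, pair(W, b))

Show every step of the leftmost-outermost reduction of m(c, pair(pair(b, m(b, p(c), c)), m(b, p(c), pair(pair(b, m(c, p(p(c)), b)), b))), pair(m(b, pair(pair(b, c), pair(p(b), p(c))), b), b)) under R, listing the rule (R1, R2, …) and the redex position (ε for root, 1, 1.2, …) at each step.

c

1. m(c, pair(pair(b, m(b, p(c), c)), m(b, p(c), pair(pair(b, m(c, p(p(c)), b)), b))), pair(m(b, pair(pair(b, c), pair(p(b), p(c))), b), b))  →  m(c, pair(pair(b, c), m(b, p(c), pair(pair(b, m(c, p(p(c)), b)), b))), pair(m(b, pair(pair(b, c), pair(p(b), p(c))), b), b))   [R5 at 2.1.2]
2. m(c, pair(pair(b, c), m(b, p(c), pair(pair(b, m(c, p(p(c)), b)), b))), pair(m(b, pair(pair(b, c), pair(p(b), p(c))), b), b))  →  m(c, pair(pair(b, c), pair(pair(b, m(c, p(p(c)), b)), b)), pair(m(b, pair(pair(b, c), pair(p(b), p(c))), b), b))   [R5 at 2.2]
3. m(c, pair(pair(b, c), pair(pair(b, m(c, p(p(c)), b)), b)), pair(m(b, pair(pair(b, c), pair(p(b), p(c))), b), b))  →  c   [R3 at ε]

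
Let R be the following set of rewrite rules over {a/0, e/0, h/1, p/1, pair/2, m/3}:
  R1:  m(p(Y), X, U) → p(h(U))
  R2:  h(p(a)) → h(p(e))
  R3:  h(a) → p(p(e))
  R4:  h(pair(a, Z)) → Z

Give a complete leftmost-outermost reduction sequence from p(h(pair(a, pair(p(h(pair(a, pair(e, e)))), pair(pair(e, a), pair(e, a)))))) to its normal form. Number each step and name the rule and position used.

p(pair(p(pair(e, e)), pair(pair(e, a), pair(e, a))))

1. p(h(pair(a, pair(p(h(pair(a, pair(e, e)))), pair(pair(e, a), pair(e, a))))))  →  p(pair(p(h(pair(a, pair(e, e)))), pair(pair(e, a), pair(e, a))))   [R4 at 1]
2. p(pair(p(h(pair(a, pair(e, e)))), pair(pair(e, a), pair(e, a))))  →  p(pair(p(pair(e, e)), pair(pair(e, a), pair(e, a))))   [R4 at 1.1.1]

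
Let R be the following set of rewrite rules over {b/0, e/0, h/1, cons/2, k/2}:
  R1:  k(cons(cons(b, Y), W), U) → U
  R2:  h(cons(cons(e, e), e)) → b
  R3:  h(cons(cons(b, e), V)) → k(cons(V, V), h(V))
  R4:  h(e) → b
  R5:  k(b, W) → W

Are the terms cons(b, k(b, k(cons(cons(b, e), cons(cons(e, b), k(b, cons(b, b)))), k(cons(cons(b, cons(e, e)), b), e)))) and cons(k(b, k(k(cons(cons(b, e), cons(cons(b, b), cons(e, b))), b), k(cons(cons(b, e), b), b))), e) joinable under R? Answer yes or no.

yes — NF(t₁) = cons(b, e), NF(t₂) = cons(b, e)

Reduce t₁ = cons(b, k(b, k(cons(cons(b, e), cons(cons(e, b), k(b, cons(b, b)))), k(cons(cons(b, cons(e, e)), b), e)))):
1. cons(b, k(b, k(cons(cons(b, e), cons(cons(e, b), k(b, cons(b, b)))), k(cons(cons(b, cons(e, e)), b), e))))  →  cons(b, k(cons(cons(b, e), cons(cons(e, b), k(b, cons(b, b)))), k(cons(cons(b, cons(e, e)), b), e)))   [R5 at 2]
2. cons(b, k(cons(cons(b, e), cons(cons(e, b), k(b, cons(b, b)))), k(cons(cons(b, cons(e, e)), b), e)))  →  cons(b, k(cons(cons(b, cons(e, e)), b), e))   [R1 at 2]
3. cons(b, k(cons(cons(b, cons(e, e)), b), e))  →  cons(b, e)   [R1 at 2]

Reduce t₂ = cons(k(b, k(k(cons(cons(b, e), cons(cons(b, b), cons(e, b))), b), k(cons(cons(b, e), b), b))), e):
1. cons(k(b, k(k(cons(cons(b, e), cons(cons(b, b), cons(e, b))), b), k(cons(cons(b, e), b), b))), e)  →  cons(k(k(cons(cons(b, e), cons(cons(b, b), cons(e, b))), b), k(cons(cons(b, e), b), b)), e)   [R5 at 1]
2. cons(k(k(cons(cons(b, e), cons(cons(b, b), cons(e, b))), b), k(cons(cons(b, e), b), b)), e)  →  cons(k(b, k(cons(cons(b, e), b), b)), e)   [R1 at 1.1]
3. cons(k(b, k(cons(cons(b, e), b), b)), e)  →  cons(k(cons(cons(b, e), b), b), e)   [R5 at 1]
4. cons(k(cons(cons(b, e), b), b), e)  →  cons(b, e)   [R1 at 1]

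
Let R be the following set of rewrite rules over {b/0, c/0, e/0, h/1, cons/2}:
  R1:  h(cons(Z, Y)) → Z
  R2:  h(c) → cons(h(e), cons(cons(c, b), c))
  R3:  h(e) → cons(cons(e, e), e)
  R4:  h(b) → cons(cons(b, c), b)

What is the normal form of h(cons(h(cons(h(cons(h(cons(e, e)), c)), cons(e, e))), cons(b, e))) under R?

e

1. h(cons(h(cons(h(cons(h(cons(e, e)), c)), cons(e, e))), cons(b, e)))  →  h(cons(h(cons(h(cons(e, e)), c)), cons(e, e)))   [R1 at ε]
2. h(cons(h(cons(h(cons(e, e)), c)), cons(e, e)))  →  h(cons(h(cons(e, e)), c))   [R1 at ε]
3. h(cons(h(cons(e, e)), c))  →  h(cons(e, e))   [R1 at ε]
4. h(cons(e, e))  →  e   [R1 at ε]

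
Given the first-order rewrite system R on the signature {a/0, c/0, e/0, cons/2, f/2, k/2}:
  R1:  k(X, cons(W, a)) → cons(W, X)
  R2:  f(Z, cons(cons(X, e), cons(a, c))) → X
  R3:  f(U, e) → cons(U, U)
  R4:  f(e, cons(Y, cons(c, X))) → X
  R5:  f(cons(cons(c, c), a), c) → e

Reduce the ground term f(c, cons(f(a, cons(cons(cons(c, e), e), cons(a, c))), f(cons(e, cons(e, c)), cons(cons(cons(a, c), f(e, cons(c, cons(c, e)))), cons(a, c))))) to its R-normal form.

1. f(c, cons(f(a, cons(cons(cons(c, e), e), cons(a, c))), f(cons(e, cons(e, c)), cons(cons(cons(a, c), f(e, cons(c, cons(c, e)))), cons(a, c)))))  →  f(c, cons(cons(c, e), f(cons(e, cons(e, c)), cons(cons(cons(a, c), f(e, cons(c, cons(c, e)))), cons(a, c)))))   [R2 at 2.1]
2. f(c, cons(cons(c, e), f(cons(e, cons(e, c)), cons(cons(cons(a, c), f(e, cons(c, cons(c, e)))), cons(a, c)))))  →  f(c, cons(cons(c, e), f(cons(e, cons(e, c)), cons(cons(cons(a, c), e), cons(a, c)))))   [R4 at 2.2.2.1.2]
3. f(c, cons(cons(c, e), f(cons(e, cons(e, c)), cons(cons(cons(a, c), e), cons(a, c)))))  →  f(c, cons(cons(c, e), cons(a, c)))   [R2 at 2.2]
4. f(c, cons(cons(c, e), cons(a, c)))  →  c   [R2 at ε]

c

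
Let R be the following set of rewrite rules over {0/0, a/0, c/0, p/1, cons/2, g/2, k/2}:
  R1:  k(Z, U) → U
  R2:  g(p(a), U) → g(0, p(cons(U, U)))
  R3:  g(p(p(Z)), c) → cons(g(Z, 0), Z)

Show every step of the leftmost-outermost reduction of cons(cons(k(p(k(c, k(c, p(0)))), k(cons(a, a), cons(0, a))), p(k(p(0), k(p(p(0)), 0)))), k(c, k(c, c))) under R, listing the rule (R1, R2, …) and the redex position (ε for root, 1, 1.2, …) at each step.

1. cons(cons(k(p(k(c, k(c, p(0)))), k(cons(a, a), cons(0, a))), p(k(p(0), k(p(p(0)), 0)))), k(c, k(c, c)))  →  cons(cons(k(cons(a, a), cons(0, a)), p(k(p(0), k(p(p(0)), 0)))), k(c, k(c, c)))   [R1 at 1.1]
2. cons(cons(k(cons(a, a), cons(0, a)), p(k(p(0), k(p(p(0)), 0)))), k(c, k(c, c)))  →  cons(cons(cons(0, a), p(k(p(0), k(p(p(0)), 0)))), k(c, k(c, c)))   [R1 at 1.1]
3. cons(cons(cons(0, a), p(k(p(0), k(p(p(0)), 0)))), k(c, k(c, c)))  →  cons(cons(cons(0, a), p(k(p(p(0)), 0))), k(c, k(c, c)))   [R1 at 1.2.1]
4. cons(cons(cons(0, a), p(k(p(p(0)), 0))), k(c, k(c, c)))  →  cons(cons(cons(0, a), p(0)), k(c, k(c, c)))   [R1 at 1.2.1]
5. cons(cons(cons(0, a), p(0)), k(c, k(c, c)))  →  cons(cons(cons(0, a), p(0)), k(c, c))   [R1 at 2]
6. cons(cons(cons(0, a), p(0)), k(c, c))  →  cons(cons(cons(0, a), p(0)), c)   [R1 at 2]

cons(cons(cons(0, a), p(0)), c)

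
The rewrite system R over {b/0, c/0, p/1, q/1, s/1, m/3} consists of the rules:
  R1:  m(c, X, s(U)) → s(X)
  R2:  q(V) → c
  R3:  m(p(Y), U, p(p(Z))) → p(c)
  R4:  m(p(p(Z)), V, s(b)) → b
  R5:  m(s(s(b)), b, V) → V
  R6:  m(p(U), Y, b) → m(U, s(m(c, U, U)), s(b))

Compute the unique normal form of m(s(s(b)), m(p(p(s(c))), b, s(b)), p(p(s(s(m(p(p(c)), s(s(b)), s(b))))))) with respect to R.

p(p(s(s(b))))

1. m(s(s(b)), m(p(p(s(c))), b, s(b)), p(p(s(s(m(p(p(c)), s(s(b)), s(b)))))))  →  m(s(s(b)), b, p(p(s(s(m(p(p(c)), s(s(b)), s(b)))))))   [R4 at 2]
2. m(s(s(b)), b, p(p(s(s(m(p(p(c)), s(s(b)), s(b)))))))  →  p(p(s(s(m(p(p(c)), s(s(b)), s(b))))))   [R5 at ε]
3. p(p(s(s(m(p(p(c)), s(s(b)), s(b))))))  →  p(p(s(s(b))))   [R4 at 1.1.1.1]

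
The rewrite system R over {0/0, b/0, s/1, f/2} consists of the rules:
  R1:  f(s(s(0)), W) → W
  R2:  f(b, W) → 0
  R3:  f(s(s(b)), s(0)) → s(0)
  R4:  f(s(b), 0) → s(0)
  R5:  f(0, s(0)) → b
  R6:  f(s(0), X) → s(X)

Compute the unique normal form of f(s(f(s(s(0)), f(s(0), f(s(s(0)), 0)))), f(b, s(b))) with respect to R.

1. f(s(f(s(s(0)), f(s(0), f(s(s(0)), 0)))), f(b, s(b)))  →  f(s(f(s(0), f(s(s(0)), 0))), f(b, s(b)))   [R1 at 1.1]
2. f(s(f(s(0), f(s(s(0)), 0))), f(b, s(b)))  →  f(s(s(f(s(s(0)), 0))), f(b, s(b)))   [R6 at 1.1]
3. f(s(s(f(s(s(0)), 0))), f(b, s(b)))  →  f(s(s(0)), f(b, s(b)))   [R1 at 1.1.1]
4. f(s(s(0)), f(b, s(b)))  →  f(b, s(b))   [R1 at ε]
5. f(b, s(b))  →  0   [R2 at ε]

0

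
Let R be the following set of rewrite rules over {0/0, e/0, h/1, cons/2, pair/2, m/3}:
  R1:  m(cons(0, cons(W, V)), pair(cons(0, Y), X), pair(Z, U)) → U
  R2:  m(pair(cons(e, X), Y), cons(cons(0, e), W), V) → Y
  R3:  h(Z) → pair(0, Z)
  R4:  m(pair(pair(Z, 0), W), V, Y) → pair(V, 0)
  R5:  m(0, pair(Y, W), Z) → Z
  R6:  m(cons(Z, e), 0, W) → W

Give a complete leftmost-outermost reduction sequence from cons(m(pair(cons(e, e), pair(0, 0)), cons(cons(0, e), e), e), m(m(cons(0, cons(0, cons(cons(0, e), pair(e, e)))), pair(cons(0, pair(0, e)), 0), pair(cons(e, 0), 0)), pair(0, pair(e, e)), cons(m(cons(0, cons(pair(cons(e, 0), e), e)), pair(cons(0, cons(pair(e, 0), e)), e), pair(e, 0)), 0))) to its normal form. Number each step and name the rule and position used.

cons(pair(0, 0), cons(0, 0))

1. cons(m(pair(cons(e, e), pair(0, 0)), cons(cons(0, e), e), e), m(m(cons(0, cons(0, cons(cons(0, e), pair(e, e)))), pair(cons(0, pair(0, e)), 0), pair(cons(e, 0), 0)), pair(0, pair(e, e)), cons(m(cons(0, cons(pair(cons(e, 0), e), e)), pair(cons(0, cons(pair(e, 0), e)), e), pair(e, 0)), 0)))  →  cons(pair(0, 0), m(m(cons(0, cons(0, cons(cons(0, e), pair(e, e)))), pair(cons(0, pair(0, e)), 0), pair(cons(e, 0), 0)), pair(0, pair(e, e)), cons(m(cons(0, cons(pair(cons(e, 0), e), e)), pair(cons(0, cons(pair(e, 0), e)), e), pair(e, 0)), 0)))   [R2 at 1]
2. cons(pair(0, 0), m(m(cons(0, cons(0, cons(cons(0, e), pair(e, e)))), pair(cons(0, pair(0, e)), 0), pair(cons(e, 0), 0)), pair(0, pair(e, e)), cons(m(cons(0, cons(pair(cons(e, 0), e), e)), pair(cons(0, cons(pair(e, 0), e)), e), pair(e, 0)), 0)))  →  cons(pair(0, 0), m(0, pair(0, pair(e, e)), cons(m(cons(0, cons(pair(cons(e, 0), e), e)), pair(cons(0, cons(pair(e, 0), e)), e), pair(e, 0)), 0)))   [R1 at 2.1]
3. cons(pair(0, 0), m(0, pair(0, pair(e, e)), cons(m(cons(0, cons(pair(cons(e, 0), e), e)), pair(cons(0, cons(pair(e, 0), e)), e), pair(e, 0)), 0)))  →  cons(pair(0, 0), cons(m(cons(0, cons(pair(cons(e, 0), e), e)), pair(cons(0, cons(pair(e, 0), e)), e), pair(e, 0)), 0))   [R5 at 2]
4. cons(pair(0, 0), cons(m(cons(0, cons(pair(cons(e, 0), e), e)), pair(cons(0, cons(pair(e, 0), e)), e), pair(e, 0)), 0))  →  cons(pair(0, 0), cons(0, 0))   [R1 at 2.1]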